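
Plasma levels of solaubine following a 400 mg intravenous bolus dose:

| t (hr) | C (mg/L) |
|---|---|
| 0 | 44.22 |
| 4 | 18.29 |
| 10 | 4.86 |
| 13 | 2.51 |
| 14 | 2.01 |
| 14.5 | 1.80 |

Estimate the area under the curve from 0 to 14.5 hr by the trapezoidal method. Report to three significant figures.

AUC = 209 mg/L·hr

Trapezoidal AUC_0→14.5:
  [0→4]: (44.22+18.29)/2 × 4 = 125.02
  [4→10]: (18.29+4.86)/2 × 6 = 69.45
  [10→13]: (4.86+2.51)/2 × 3 = 11.055
  [13→14]: (2.51+2.01)/2 × 1 = 2.26
  [14→14.5]: (2.01+1.80)/2 × 0.5 = 0.9525
  Sum = 208.7375 mg/L·hr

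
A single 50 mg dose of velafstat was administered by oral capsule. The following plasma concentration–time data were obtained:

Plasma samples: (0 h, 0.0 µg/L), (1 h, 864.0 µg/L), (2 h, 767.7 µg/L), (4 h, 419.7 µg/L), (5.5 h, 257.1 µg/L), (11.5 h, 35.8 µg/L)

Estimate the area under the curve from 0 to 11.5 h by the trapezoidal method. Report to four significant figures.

Trapezoidal AUC_0→11.5:
  [0→1]: (0.0+864.0)/2 × 1 = 432.0
  [1→2]: (864.0+767.7)/2 × 1 = 815.85
  [2→4]: (767.7+419.7)/2 × 2 = 1187.4
  [4→5.5]: (419.7+257.1)/2 × 1.5 = 507.6
  [5.5→11.5]: (257.1+35.8)/2 × 6 = 878.7
  Sum = 3821.55 µg/L·h

AUC = 3822 µg/L·h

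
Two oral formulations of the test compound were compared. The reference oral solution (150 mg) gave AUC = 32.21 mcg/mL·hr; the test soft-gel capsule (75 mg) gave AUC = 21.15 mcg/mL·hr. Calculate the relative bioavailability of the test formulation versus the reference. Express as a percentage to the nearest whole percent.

F_rel = 131%

F_rel = (AUC_test/D_test) / (AUC_ref/D_ref)
      = (21.15/75) / (32.21/150)
      = 0.282 / 0.214733 = 1.3133 = 131.33%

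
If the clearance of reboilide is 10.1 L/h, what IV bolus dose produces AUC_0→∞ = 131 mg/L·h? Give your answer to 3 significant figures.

Dose_iv = CL × AUC_0→∞
     = 10.1 × 131 = 1323.1 mg

Dose = 1320 mg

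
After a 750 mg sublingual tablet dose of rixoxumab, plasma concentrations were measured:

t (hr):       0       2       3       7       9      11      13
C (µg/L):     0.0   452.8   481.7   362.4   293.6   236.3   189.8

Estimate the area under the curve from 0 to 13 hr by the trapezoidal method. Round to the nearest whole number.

Trapezoidal AUC_0→13:
  [0→2]: (0.0+452.8)/2 × 2 = 452.8
  [2→3]: (452.8+481.7)/2 × 1 = 467.25
  [3→7]: (481.7+362.4)/2 × 4 = 1688.2
  [7→9]: (362.4+293.6)/2 × 2 = 656.0
  [9→11]: (293.6+236.3)/2 × 2 = 529.9
  [11→13]: (236.3+189.8)/2 × 2 = 426.1
  Sum = 4220.25 µg/L·hr

AUC = 4220 µg/L·hr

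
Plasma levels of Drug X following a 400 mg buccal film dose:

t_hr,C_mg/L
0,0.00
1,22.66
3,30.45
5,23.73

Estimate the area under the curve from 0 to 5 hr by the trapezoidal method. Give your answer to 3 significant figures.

Trapezoidal AUC_0→5:
  [0→1]: (0.00+22.66)/2 × 1 = 11.33
  [1→3]: (22.66+30.45)/2 × 2 = 53.11
  [3→5]: (30.45+23.73)/2 × 2 = 54.18
  Sum = 118.62 mg/L·hr

AUC = 119 mg/L·hr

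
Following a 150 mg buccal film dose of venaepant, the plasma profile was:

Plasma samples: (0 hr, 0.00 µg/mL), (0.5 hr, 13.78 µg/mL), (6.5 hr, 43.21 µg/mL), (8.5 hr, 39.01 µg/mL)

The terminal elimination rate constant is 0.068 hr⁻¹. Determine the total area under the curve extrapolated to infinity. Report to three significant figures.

Trapezoidal AUC_0→8.5:
  [0→0.5]: (0.00+13.78)/2 × 0.5 = 3.445
  [0.5→6.5]: (13.78+43.21)/2 × 6 = 170.97
  [6.5→8.5]: (43.21+39.01)/2 × 2 = 82.22
  Sum = 256.635 µg/mL·hr
Extrapolated tail: C_last / k_e = 39.01 / 0.068 = 573.676
AUC_0→∞ = 256.635 + 573.676 = 830.311 µg/mL·hr

AUC = 830 µg/mL·hr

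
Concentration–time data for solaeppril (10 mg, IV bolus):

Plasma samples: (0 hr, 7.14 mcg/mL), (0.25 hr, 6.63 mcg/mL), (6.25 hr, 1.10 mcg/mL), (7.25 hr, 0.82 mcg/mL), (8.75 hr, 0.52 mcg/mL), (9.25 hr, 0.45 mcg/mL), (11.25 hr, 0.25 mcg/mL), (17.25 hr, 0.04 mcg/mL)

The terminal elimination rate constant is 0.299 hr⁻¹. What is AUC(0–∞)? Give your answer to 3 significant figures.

Trapezoidal AUC_0→17.25:
  [0→0.25]: (7.14+6.63)/2 × 0.25 = 1.72125
  [0.25→6.25]: (6.63+1.10)/2 × 6 = 23.19
  [6.25→7.25]: (1.10+0.82)/2 × 1 = 0.96
  [7.25→8.75]: (0.82+0.52)/2 × 1.5 = 1.005
  [8.75→9.25]: (0.52+0.45)/2 × 0.5 = 0.2425
  [9.25→11.25]: (0.45+0.25)/2 × 2 = 0.7
  [11.25→17.25]: (0.25+0.04)/2 × 6 = 0.87
  Sum = 28.68875 mcg/mL·hr
Extrapolated tail: C_last / k_e = 0.04 / 0.299 = 0.134
AUC_0→∞ = 28.68875 + 0.134 = 28.82275 mcg/mL·hr

AUC = 28.8 mcg/mL·hr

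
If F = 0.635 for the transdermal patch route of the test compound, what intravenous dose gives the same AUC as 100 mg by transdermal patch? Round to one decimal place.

Systemic exposure from an extravascular dose = F × D_ev, so the equivalent IV dose is F × D_ev.
D_iv = F × D_ev = 0.635 × 100 = 63.5 mg

D_iv = 63.5 mg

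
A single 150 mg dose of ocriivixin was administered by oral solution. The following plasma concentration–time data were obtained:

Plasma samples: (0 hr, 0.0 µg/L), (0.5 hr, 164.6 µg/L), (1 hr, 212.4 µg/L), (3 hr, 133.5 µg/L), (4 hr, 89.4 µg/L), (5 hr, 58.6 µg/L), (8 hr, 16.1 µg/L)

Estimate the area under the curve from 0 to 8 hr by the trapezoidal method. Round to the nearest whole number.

Trapezoidal AUC_0→8:
  [0→0.5]: (0.0+164.6)/2 × 0.5 = 41.15
  [0.5→1]: (164.6+212.4)/2 × 0.5 = 94.25
  [1→3]: (212.4+133.5)/2 × 2 = 345.9
  [3→4]: (133.5+89.4)/2 × 1 = 111.45
  [4→5]: (89.4+58.6)/2 × 1 = 74.0
  [5→8]: (58.6+16.1)/2 × 3 = 112.05
  Sum = 778.8 µg/L·hr

AUC = 779 µg/L·hr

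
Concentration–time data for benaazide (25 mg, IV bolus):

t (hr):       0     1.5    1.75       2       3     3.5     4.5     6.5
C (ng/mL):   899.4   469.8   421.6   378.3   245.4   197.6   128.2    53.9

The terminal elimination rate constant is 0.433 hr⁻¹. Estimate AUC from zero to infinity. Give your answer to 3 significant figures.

Trapezoidal AUC_0→6.5:
  [0→1.5]: (899.4+469.8)/2 × 1.5 = 1026.9
  [1.5→1.75]: (469.8+421.6)/2 × 0.25 = 111.425
  [1.75→2]: (421.6+378.3)/2 × 0.25 = 99.9875
  [2→3]: (378.3+245.4)/2 × 1 = 311.85
  [3→3.5]: (245.4+197.6)/2 × 0.5 = 110.75
  [3.5→4.5]: (197.6+128.2)/2 × 1 = 162.9
  [4.5→6.5]: (128.2+53.9)/2 × 2 = 182.1
  Sum = 2005.9125 ng/mL·hr
Extrapolated tail: C_last / k_e = 53.9 / 0.433 = 124.480
AUC_0→∞ = 2005.9125 + 124.480 = 2130.3925 ng/mL·hr

AUC = 2130 ng/mL·hr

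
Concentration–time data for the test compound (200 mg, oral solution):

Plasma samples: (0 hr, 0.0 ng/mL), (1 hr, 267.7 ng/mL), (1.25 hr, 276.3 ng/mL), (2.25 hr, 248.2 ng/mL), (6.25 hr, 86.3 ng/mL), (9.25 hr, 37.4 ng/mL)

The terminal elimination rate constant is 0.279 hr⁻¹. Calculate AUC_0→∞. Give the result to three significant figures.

Trapezoidal AUC_0→9.25:
  [0→1]: (0.0+267.7)/2 × 1 = 133.85
  [1→1.25]: (267.7+276.3)/2 × 0.25 = 68.0
  [1.25→2.25]: (276.3+248.2)/2 × 1 = 262.25
  [2.25→6.25]: (248.2+86.3)/2 × 4 = 669.0
  [6.25→9.25]: (86.3+37.4)/2 × 3 = 185.55
  Sum = 1318.65 ng/mL·hr
Extrapolated tail: C_last / k_e = 37.4 / 0.279 = 134.050
AUC_0→∞ = 1318.65 + 134.050 = 1452.7 ng/mL·hr

AUC = 1450 ng/mL·hr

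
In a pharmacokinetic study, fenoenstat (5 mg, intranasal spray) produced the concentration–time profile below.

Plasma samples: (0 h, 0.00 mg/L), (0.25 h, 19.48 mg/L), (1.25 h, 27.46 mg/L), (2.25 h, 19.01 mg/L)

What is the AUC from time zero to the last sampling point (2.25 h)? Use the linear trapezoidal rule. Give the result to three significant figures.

AUC = 49.1 mg/L·h

Trapezoidal AUC_0→2.25:
  [0→0.25]: (0.00+19.48)/2 × 0.25 = 2.435
  [0.25→1.25]: (19.48+27.46)/2 × 1 = 23.47
  [1.25→2.25]: (27.46+19.01)/2 × 1 = 23.235
  Sum = 49.14 mg/L·h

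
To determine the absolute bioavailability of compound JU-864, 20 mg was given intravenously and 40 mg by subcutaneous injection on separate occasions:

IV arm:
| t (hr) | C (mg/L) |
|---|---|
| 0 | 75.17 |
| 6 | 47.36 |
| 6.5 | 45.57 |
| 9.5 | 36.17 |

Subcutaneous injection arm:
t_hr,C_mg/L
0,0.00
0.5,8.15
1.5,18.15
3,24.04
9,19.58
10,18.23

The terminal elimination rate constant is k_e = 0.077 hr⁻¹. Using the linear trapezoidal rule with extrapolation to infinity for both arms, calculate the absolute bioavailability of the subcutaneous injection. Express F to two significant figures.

Trapezoidal AUC_0→9.5 (IV):
  [0→6]: (75.17+47.36)/2 × 6 = 367.59
  [6→6.5]: (47.36+45.57)/2 × 0.5 = 23.2325
  [6.5→9.5]: (45.57+36.17)/2 × 3 = 122.61
  Sum = 513.4325 mg/L·hr
IV tail: 36.17/0.077 = 469.740; AUC_iv,0→∞ = 513.4325 + 469.740 = 983.1725 mg/L·hr
Trapezoidal AUC_0→10 (subcutaneous injection):
  [0→0.5]: (0.00+8.15)/2 × 0.5 = 2.0375
  [0.5→1.5]: (8.15+18.15)/2 × 1 = 13.15
  [1.5→3]: (18.15+24.04)/2 × 1.5 = 31.6425
  [3→9]: (24.04+19.58)/2 × 6 = 130.86
  [9→10]: (19.58+18.23)/2 × 1 = 18.905
  Sum = 196.595 mg/L·hr
subcutaneous injection tail: 18.23/0.077 = 236.753; AUC_ev,0→∞ = 196.595 + 236.753 = 433.348 mg/L·hr
F = (AUC_ev/D_ev)/(AUC_iv/D_iv) = (433.348/40)/(983.1725/20) = 10.8337/49.158625 = 0.2204

F = 0.22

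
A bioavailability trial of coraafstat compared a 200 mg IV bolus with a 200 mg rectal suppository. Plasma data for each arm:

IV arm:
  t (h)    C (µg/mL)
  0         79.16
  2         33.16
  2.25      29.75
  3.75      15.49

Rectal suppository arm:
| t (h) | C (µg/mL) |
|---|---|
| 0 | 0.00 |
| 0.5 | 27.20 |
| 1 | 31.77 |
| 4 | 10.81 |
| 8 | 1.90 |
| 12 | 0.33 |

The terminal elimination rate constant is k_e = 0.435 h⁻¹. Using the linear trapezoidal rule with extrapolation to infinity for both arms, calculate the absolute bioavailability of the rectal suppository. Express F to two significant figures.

Trapezoidal AUC_0→3.75 (IV):
  [0→2]: (79.16+33.16)/2 × 2 = 112.32
  [2→2.25]: (33.16+29.75)/2 × 0.25 = 7.86375
  [2.25→3.75]: (29.75+15.49)/2 × 1.5 = 33.93
  Sum = 154.11375 µg/mL·h
IV tail: 15.49/0.435 = 35.609; AUC_iv,0→∞ = 154.11375 + 35.609 = 189.72275 µg/mL·h
Trapezoidal AUC_0→12 (rectal suppository):
  [0→0.5]: (0.00+27.20)/2 × 0.5 = 6.8
  [0.5→1]: (27.20+31.77)/2 × 0.5 = 14.7425
  [1→4]: (31.77+10.81)/2 × 3 = 63.87
  [4→8]: (10.81+1.90)/2 × 4 = 25.42
  [8→12]: (1.90+0.33)/2 × 4 = 4.46
  Sum = 115.2925 µg/mL·h
rectal suppository tail: 0.33/0.435 = 0.759; AUC_ev,0→∞ = 115.2925 + 0.759 = 116.0515 µg/mL·h
F = (AUC_ev/D_ev)/(AUC_iv/D_iv) = (116.0515/200)/(189.72275/200) = 0.5802575/0.94861375 = 0.6117

F = 0.61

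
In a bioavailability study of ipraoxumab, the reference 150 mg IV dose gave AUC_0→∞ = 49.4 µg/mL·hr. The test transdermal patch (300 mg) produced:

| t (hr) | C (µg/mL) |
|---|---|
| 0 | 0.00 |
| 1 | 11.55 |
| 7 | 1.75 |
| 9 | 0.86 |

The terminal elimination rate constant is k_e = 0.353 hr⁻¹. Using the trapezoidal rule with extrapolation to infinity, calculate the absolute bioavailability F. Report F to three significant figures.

F = 0.513

Trapezoidal AUC_0→9 (transdermal patch):
  [0→1]: (0.00+11.55)/2 × 1 = 5.775
  [1→7]: (11.55+1.75)/2 × 6 = 39.9
  [7→9]: (1.75+0.86)/2 × 2 = 2.61
  Sum = 48.285 µg/mL·hr
Tail: C_last/k_e = 0.86/0.353 = 2.436
AUC_0→∞ (transdermal patch) = 48.285 + 2.436 = 50.721 µg/mL·hr
F = (AUC_ev/D_ev)/(AUC_iv/D_iv) = (50.721/300)/(49.4/150) = 0.16907/0.329333 = 0.5134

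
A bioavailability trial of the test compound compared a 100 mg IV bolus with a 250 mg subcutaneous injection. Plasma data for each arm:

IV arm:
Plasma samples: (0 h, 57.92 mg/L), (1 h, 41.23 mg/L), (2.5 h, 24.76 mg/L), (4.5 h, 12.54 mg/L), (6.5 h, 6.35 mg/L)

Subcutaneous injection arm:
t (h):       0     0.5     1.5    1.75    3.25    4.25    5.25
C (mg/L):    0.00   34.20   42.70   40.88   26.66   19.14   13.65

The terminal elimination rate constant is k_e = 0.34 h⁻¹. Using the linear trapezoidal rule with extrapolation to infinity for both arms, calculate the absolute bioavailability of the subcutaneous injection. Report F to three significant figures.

Trapezoidal AUC_0→6.5 (IV):
  [0→1]: (57.92+41.23)/2 × 1 = 49.575
  [1→2.5]: (41.23+24.76)/2 × 1.5 = 49.4925
  [2.5→4.5]: (24.76+12.54)/2 × 2 = 37.3
  [4.5→6.5]: (12.54+6.35)/2 × 2 = 18.89
  Sum = 155.2575 mg/L·h
IV tail: 6.35/0.34 = 18.676; AUC_iv,0→∞ = 155.2575 + 18.676 = 173.9335 mg/L·h
Trapezoidal AUC_0→5.25 (subcutaneous injection):
  [0→0.5]: (0.00+34.20)/2 × 0.5 = 8.55
  [0.5→1.5]: (34.20+42.70)/2 × 1 = 38.45
  [1.5→1.75]: (42.70+40.88)/2 × 0.25 = 10.4475
  [1.75→3.25]: (40.88+26.66)/2 × 1.5 = 50.655
  [3.25→4.25]: (26.66+19.14)/2 × 1 = 22.9
  [4.25→5.25]: (19.14+13.65)/2 × 1 = 16.395
  Sum = 147.3975 mg/L·h
subcutaneous injection tail: 13.65/0.34 = 40.147; AUC_ev,0→∞ = 147.3975 + 40.147 = 187.5445 mg/L·h
F = (AUC_ev/D_ev)/(AUC_iv/D_iv) = (187.5445/250)/(173.9335/100) = 0.750178/1.739335 = 0.4313

F = 0.431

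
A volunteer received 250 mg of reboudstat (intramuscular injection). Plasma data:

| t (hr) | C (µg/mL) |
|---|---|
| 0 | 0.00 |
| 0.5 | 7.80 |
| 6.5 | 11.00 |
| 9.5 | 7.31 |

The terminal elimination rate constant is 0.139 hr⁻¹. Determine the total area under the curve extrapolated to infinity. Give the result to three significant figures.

Trapezoidal AUC_0→9.5:
  [0→0.5]: (0.00+7.80)/2 × 0.5 = 1.95
  [0.5→6.5]: (7.80+11.00)/2 × 6 = 56.4
  [6.5→9.5]: (11.00+7.31)/2 × 3 = 27.465
  Sum = 85.815 µg/mL·hr
Extrapolated tail: C_last / k_e = 7.31 / 0.139 = 52.590
AUC_0→∞ = 85.815 + 52.590 = 138.405 µg/mL·hr

AUC = 138 µg/mL·hr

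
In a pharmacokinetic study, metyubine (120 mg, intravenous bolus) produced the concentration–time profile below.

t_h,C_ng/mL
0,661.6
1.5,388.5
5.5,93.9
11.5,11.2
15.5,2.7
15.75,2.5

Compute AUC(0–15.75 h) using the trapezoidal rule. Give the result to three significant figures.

Trapezoidal AUC_0→15.75:
  [0→1.5]: (661.6+388.5)/2 × 1.5 = 787.575
  [1.5→5.5]: (388.5+93.9)/2 × 4 = 964.8
  [5.5→11.5]: (93.9+11.2)/2 × 6 = 315.3
  [11.5→15.5]: (11.2+2.7)/2 × 4 = 27.8
  [15.5→15.75]: (2.7+2.5)/2 × 0.25 = 0.65
  Sum = 2096.125 ng/mL·h

AUC = 2100 ng/mL·h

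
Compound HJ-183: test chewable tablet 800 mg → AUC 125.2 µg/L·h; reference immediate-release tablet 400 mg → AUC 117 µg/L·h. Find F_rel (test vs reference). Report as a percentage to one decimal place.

F_rel = (AUC_test/D_test) / (AUC_ref/D_ref)
      = (125.2/800) / (117/400)
      = 0.1565 / 0.2925 = 0.5350 = 53.50%

F_rel = 53.5%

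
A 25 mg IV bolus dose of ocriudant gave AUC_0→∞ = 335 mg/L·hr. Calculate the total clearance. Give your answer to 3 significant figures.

CL = Dose_iv / AUC_0→∞
   = 25 / 335 = 0.0746269 L/hr

CL = 0.0746 L/hr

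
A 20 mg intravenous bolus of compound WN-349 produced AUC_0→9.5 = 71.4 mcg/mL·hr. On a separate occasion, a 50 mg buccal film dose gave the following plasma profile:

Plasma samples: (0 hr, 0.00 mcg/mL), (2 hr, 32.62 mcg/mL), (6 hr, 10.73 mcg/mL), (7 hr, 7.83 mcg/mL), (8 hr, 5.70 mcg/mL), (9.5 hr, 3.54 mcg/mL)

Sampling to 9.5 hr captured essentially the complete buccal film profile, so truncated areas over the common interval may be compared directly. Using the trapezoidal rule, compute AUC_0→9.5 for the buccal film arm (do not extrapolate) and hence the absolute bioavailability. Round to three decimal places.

Trapezoidal AUC_0→9.5 (buccal film):
  [0→2]: (0.00+32.62)/2 × 2 = 32.62
  [2→6]: (32.62+10.73)/2 × 4 = 86.7
  [6→7]: (10.73+7.83)/2 × 1 = 9.28
  [7→8]: (7.83+5.70)/2 × 1 = 6.765
  [8→9.5]: (5.70+3.54)/2 × 1.5 = 6.93
  Sum = 142.295 mcg/mL·hr
F = (AUC_ev/D_ev)/(AUC_iv/D_iv) = (142.295/50)/(71.4/20) = 2.8459/3.57 = 0.7972

F = 0.797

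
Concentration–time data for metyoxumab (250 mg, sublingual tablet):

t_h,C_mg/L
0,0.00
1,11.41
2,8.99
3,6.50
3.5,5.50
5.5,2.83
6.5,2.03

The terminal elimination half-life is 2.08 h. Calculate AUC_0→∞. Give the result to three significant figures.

AUC = 43.5 mg/L·h

Trapezoidal AUC_0→6.5:
  [0→1]: (0.00+11.41)/2 × 1 = 5.705
  [1→2]: (11.41+8.99)/2 × 1 = 10.2
  [2→3]: (8.99+6.50)/2 × 1 = 7.745
  [3→3.5]: (6.50+5.50)/2 × 0.5 = 3.0
  [3.5→5.5]: (5.50+2.83)/2 × 2 = 8.33
  [5.5→6.5]: (2.83+2.03)/2 × 1 = 2.43
  Sum = 37.41 mg/L·h
k_e = ln2 / t½ = 0.693147 / 2.08 = 0.3332 h^-1
Extrapolated tail: C_last / k_e = 2.03 / 0.3332 = 6.092
AUC_0→∞ = 37.41 + 6.092 = 43.502 mg/L·h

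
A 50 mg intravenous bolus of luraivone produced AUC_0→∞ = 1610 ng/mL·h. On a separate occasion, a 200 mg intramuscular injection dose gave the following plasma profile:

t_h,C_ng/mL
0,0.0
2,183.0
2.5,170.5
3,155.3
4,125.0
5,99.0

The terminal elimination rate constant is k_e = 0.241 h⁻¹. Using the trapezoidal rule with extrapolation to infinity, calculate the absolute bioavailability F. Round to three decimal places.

Trapezoidal AUC_0→5 (intramuscular injection):
  [0→2]: (0.0+183.0)/2 × 2 = 183.0
  [2→2.5]: (183.0+170.5)/2 × 0.5 = 88.375
  [2.5→3]: (170.5+155.3)/2 × 0.5 = 81.45
  [3→4]: (155.3+125.0)/2 × 1 = 140.15
  [4→5]: (125.0+99.0)/2 × 1 = 112.0
  Sum = 604.975 ng/mL·h
Tail: C_last/k_e = 99.0/0.241 = 410.788
AUC_0→∞ (intramuscular injection) = 604.975 + 410.788 = 1015.763 ng/mL·h
F = (AUC_ev/D_ev)/(AUC_iv/D_iv) = (1015.763/200)/(1610/50) = 5.078815/32.2 = 0.1577

F = 0.158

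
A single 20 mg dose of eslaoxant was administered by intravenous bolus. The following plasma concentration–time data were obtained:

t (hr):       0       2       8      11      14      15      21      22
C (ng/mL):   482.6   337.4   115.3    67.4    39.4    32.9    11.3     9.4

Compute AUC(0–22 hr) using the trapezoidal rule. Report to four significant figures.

AUC = 2791 ng/mL·hr

Trapezoidal AUC_0→22:
  [0→2]: (482.6+337.4)/2 × 2 = 820.0
  [2→8]: (337.4+115.3)/2 × 6 = 1358.1
  [8→11]: (115.3+67.4)/2 × 3 = 274.05
  [11→14]: (67.4+39.4)/2 × 3 = 160.2
  [14→15]: (39.4+32.9)/2 × 1 = 36.15
  [15→21]: (32.9+11.3)/2 × 6 = 132.6
  [21→22]: (11.3+9.4)/2 × 1 = 10.35
  Sum = 2791.45 ng/mL·hr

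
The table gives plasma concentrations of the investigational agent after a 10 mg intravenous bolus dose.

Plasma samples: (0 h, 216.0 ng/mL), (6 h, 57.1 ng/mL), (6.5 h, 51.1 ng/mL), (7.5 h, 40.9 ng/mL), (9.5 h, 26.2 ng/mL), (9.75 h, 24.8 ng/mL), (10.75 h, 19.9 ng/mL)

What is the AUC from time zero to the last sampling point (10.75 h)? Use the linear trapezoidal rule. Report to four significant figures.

Trapezoidal AUC_0→10.75:
  [0→6]: (216.0+57.1)/2 × 6 = 819.3
  [6→6.5]: (57.1+51.1)/2 × 0.5 = 27.05
  [6.5→7.5]: (51.1+40.9)/2 × 1 = 46.0
  [7.5→9.5]: (40.9+26.2)/2 × 2 = 67.1
  [9.5→9.75]: (26.2+24.8)/2 × 0.25 = 6.375
  [9.75→10.75]: (24.8+19.9)/2 × 1 = 22.35
  Sum = 988.175 ng/mL·h

AUC = 988.2 ng/mL·h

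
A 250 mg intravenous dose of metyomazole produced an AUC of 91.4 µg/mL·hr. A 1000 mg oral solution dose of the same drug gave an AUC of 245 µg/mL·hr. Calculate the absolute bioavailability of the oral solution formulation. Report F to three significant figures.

F = (AUC_ev / D_ev) / (AUC_iv / D_iv)
  = (245/1000) / (91.4/250)
  = 0.245 / 0.3656 = 0.6701

F = 0.670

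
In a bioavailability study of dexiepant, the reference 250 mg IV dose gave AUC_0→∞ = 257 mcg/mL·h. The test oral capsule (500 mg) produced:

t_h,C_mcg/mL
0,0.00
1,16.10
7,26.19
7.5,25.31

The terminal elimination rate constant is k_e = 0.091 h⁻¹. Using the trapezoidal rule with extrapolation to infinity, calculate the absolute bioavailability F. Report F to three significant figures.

F = 0.829

Trapezoidal AUC_0→7.5 (oral capsule):
  [0→1]: (0.00+16.10)/2 × 1 = 8.05
  [1→7]: (16.10+26.19)/2 × 6 = 126.87
  [7→7.5]: (26.19+25.31)/2 × 0.5 = 12.875
  Sum = 147.795 mcg/mL·h
Tail: C_last/k_e = 25.31/0.091 = 278.132
AUC_0→∞ (oral capsule) = 147.795 + 278.132 = 425.927 mcg/mL·h
F = (AUC_ev/D_ev)/(AUC_iv/D_iv) = (425.927/500)/(257/250) = 0.851854/1.028 = 0.8287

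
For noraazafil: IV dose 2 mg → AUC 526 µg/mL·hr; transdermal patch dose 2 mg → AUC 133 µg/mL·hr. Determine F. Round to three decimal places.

F = 0.253

F = (AUC_ev / D_ev) / (AUC_iv / D_iv)
  = (133/2) / (526/2)
  = 66.5 / 263 = 0.2529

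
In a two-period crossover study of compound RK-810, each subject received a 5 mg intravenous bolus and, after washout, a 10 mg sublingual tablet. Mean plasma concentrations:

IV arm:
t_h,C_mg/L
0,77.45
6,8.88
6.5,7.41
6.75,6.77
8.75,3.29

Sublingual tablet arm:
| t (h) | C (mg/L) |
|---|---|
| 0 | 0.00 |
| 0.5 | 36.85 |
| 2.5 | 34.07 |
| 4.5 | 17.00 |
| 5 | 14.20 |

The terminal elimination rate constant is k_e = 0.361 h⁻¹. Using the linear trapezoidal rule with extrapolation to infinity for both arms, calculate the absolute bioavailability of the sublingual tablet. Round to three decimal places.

Trapezoidal AUC_0→8.75 (IV):
  [0→6]: (77.45+8.88)/2 × 6 = 258.99
  [6→6.5]: (8.88+7.41)/2 × 0.5 = 4.0725
  [6.5→6.75]: (7.41+6.77)/2 × 0.25 = 1.7725
  [6.75→8.75]: (6.77+3.29)/2 × 2 = 10.06
  Sum = 274.895 mg/L·h
IV tail: 3.29/0.361 = 9.114; AUC_iv,0→∞ = 274.895 + 9.114 = 284.009 mg/L·h
Trapezoidal AUC_0→5 (sublingual tablet):
  [0→0.5]: (0.00+36.85)/2 × 0.5 = 9.2125
  [0.5→2.5]: (36.85+34.07)/2 × 2 = 70.92
  [2.5→4.5]: (34.07+17.00)/2 × 2 = 51.07
  [4.5→5]: (17.00+14.20)/2 × 0.5 = 7.8
  Sum = 139.0025 mg/L·h
sublingual tablet tail: 14.20/0.361 = 39.335; AUC_ev,0→∞ = 139.0025 + 39.335 = 178.3375 mg/L·h
F = (AUC_ev/D_ev)/(AUC_iv/D_iv) = (178.3375/10)/(284.009/5) = 17.83375/56.8018 = 0.3140

F = 0.314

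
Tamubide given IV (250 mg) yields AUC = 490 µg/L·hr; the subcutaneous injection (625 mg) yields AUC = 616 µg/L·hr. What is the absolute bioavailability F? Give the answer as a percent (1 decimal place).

F = 50.3%

F = (AUC_ev / D_ev) / (AUC_iv / D_iv)
  = (616/625) / (490/250)
  = 0.9856 / 1.96 = 0.5029
  = 50.29%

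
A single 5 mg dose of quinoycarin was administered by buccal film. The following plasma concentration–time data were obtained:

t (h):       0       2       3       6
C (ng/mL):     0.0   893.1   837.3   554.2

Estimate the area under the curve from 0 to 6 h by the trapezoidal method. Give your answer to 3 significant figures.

AUC = 3850 ng/mL·h

Trapezoidal AUC_0→6:
  [0→2]: (0.0+893.1)/2 × 2 = 893.1
  [2→3]: (893.1+837.3)/2 × 1 = 865.2
  [3→6]: (837.3+554.2)/2 × 3 = 2087.25
  Sum = 3845.55 ng/mL·h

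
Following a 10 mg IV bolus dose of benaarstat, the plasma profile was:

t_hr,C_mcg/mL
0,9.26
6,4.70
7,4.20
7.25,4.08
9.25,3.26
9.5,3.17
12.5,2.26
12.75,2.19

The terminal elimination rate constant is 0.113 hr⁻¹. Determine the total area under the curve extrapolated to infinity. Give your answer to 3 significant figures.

AUC = 83.6 mcg/mL·hr

Trapezoidal AUC_0→12.75:
  [0→6]: (9.26+4.70)/2 × 6 = 41.88
  [6→7]: (4.70+4.20)/2 × 1 = 4.45
  [7→7.25]: (4.20+4.08)/2 × 0.25 = 1.035
  [7.25→9.25]: (4.08+3.26)/2 × 2 = 7.34
  [9.25→9.5]: (3.26+3.17)/2 × 0.25 = 0.80375
  [9.5→12.5]: (3.17+2.26)/2 × 3 = 8.145
  [12.5→12.75]: (2.26+2.19)/2 × 0.25 = 0.55625
  Sum = 64.21 mcg/mL·hr
Extrapolated tail: C_last / k_e = 2.19 / 0.113 = 19.381
AUC_0→∞ = 64.21 + 19.381 = 83.591 mcg/mL·hr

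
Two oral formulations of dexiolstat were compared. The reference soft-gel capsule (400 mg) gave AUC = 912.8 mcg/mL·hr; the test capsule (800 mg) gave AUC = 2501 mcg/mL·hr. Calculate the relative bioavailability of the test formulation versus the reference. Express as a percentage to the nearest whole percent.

F_rel = 137%

F_rel = (AUC_test/D_test) / (AUC_ref/D_ref)
      = (2501/800) / (912.8/400)
      = 3.12625 / 2.282 = 1.3700 = 137.00%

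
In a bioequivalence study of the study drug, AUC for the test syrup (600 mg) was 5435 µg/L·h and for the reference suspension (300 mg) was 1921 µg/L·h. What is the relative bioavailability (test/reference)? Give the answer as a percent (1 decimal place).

F_rel = 141.5%

F_rel = (AUC_test/D_test) / (AUC_ref/D_ref)
      = (5435/600) / (1921/300)
      = 9.05833 / 6.40333 = 1.4146 = 141.46%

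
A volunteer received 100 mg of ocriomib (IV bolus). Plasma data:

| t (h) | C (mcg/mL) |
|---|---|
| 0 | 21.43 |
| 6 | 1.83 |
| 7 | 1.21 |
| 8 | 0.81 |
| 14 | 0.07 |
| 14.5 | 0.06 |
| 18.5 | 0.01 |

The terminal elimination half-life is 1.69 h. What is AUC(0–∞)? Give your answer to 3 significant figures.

Trapezoidal AUC_0→18.5:
  [0→6]: (21.43+1.83)/2 × 6 = 69.78
  [6→7]: (1.83+1.21)/2 × 1 = 1.52
  [7→8]: (1.21+0.81)/2 × 1 = 1.01
  [8→14]: (0.81+0.07)/2 × 6 = 2.64
  [14→14.5]: (0.07+0.06)/2 × 0.5 = 0.0325
  [14.5→18.5]: (0.06+0.01)/2 × 4 = 0.14
  Sum = 75.1225 mcg/mL·h
k_e = ln2 / t½ = 0.693147 / 1.69 = 0.4101 h^-1
Extrapolated tail: C_last / k_e = 0.01 / 0.4101 = 0.024
AUC_0→∞ = 75.1225 + 0.024 = 75.1465 mcg/mL·h

AUC = 75.1 mcg/mL·h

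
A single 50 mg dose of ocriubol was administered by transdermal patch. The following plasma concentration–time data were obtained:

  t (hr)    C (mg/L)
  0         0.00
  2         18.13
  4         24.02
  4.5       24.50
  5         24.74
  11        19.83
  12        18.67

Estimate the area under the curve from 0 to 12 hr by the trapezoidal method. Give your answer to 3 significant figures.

AUC = 238 mg/L·hr

Trapezoidal AUC_0→12:
  [0→2]: (0.00+18.13)/2 × 2 = 18.13
  [2→4]: (18.13+24.02)/2 × 2 = 42.15
  [4→4.5]: (24.02+24.50)/2 × 0.5 = 12.13
  [4.5→5]: (24.50+24.74)/2 × 0.5 = 12.31
  [5→11]: (24.74+19.83)/2 × 6 = 133.71
  [11→12]: (19.83+18.67)/2 × 1 = 19.25
  Sum = 237.68 mg/L·hr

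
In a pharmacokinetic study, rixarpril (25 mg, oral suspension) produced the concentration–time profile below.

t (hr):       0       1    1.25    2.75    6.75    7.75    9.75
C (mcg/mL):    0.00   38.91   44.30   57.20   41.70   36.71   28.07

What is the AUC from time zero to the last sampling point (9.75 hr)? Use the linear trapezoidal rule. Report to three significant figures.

AUC = 408 mcg/mL·hr

Trapezoidal AUC_0→9.75:
  [0→1]: (0.00+38.91)/2 × 1 = 19.455
  [1→1.25]: (38.91+44.30)/2 × 0.25 = 10.40125
  [1.25→2.75]: (44.30+57.20)/2 × 1.5 = 76.125
  [2.75→6.75]: (57.20+41.70)/2 × 4 = 197.8
  [6.75→7.75]: (41.70+36.71)/2 × 1 = 39.205
  [7.75→9.75]: (36.71+28.07)/2 × 2 = 64.78
  Sum = 407.76625 mcg/mL·hr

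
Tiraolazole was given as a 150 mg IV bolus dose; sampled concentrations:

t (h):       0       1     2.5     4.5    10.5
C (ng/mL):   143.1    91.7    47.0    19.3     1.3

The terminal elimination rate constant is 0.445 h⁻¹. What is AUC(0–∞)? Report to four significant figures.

Trapezoidal AUC_0→10.5:
  [0→1]: (143.1+91.7)/2 × 1 = 117.4
  [1→2.5]: (91.7+47.0)/2 × 1.5 = 104.025
  [2.5→4.5]: (47.0+19.3)/2 × 2 = 66.3
  [4.5→10.5]: (19.3+1.3)/2 × 6 = 61.8
  Sum = 349.525 ng/mL·h
Extrapolated tail: C_last / k_e = 1.3 / 0.445 = 2.921
AUC_0→∞ = 349.525 + 2.921 = 352.446 ng/mL·h

AUC = 352.4 ng/mL·h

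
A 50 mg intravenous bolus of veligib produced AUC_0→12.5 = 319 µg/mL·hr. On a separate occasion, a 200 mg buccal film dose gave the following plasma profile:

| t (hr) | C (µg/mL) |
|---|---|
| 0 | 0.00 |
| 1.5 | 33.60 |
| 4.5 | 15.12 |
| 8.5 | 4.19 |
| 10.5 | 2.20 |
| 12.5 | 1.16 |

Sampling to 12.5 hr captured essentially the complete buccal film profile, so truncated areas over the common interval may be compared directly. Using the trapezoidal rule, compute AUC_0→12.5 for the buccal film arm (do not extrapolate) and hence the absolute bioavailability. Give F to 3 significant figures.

Trapezoidal AUC_0→12.5 (buccal film):
  [0→1.5]: (0.00+33.60)/2 × 1.5 = 25.2
  [1.5→4.5]: (33.60+15.12)/2 × 3 = 73.08
  [4.5→8.5]: (15.12+4.19)/2 × 4 = 38.62
  [8.5→10.5]: (4.19+2.20)/2 × 2 = 6.39
  [10.5→12.5]: (2.20+1.16)/2 × 2 = 3.36
  Sum = 146.65 µg/mL·hr
F = (AUC_ev/D_ev)/(AUC_iv/D_iv) = (146.65/200)/(319/50) = 0.73325/6.38 = 0.1149

F = 0.115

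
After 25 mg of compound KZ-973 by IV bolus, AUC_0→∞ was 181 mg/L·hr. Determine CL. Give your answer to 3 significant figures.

CL = Dose_iv / AUC_0→∞
   = 25 / 181 = 0.138122 L/hr

CL = 0.138 L/hr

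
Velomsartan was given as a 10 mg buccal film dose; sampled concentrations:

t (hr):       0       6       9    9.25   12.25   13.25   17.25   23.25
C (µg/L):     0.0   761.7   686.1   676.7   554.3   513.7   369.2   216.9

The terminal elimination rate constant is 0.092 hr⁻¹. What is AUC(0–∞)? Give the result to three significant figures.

Trapezoidal AUC_0→23.25:
  [0→6]: (0.0+761.7)/2 × 6 = 2285.1
  [6→9]: (761.7+686.1)/2 × 3 = 2171.7
  [9→9.25]: (686.1+676.7)/2 × 0.25 = 170.35
  [9.25→12.25]: (676.7+554.3)/2 × 3 = 1846.5
  [12.25→13.25]: (554.3+513.7)/2 × 1 = 534.0
  [13.25→17.25]: (513.7+369.2)/2 × 4 = 1765.8
  [17.25→23.25]: (369.2+216.9)/2 × 6 = 1758.3
  Sum = 10531.75 µg/L·hr
Extrapolated tail: C_last / k_e = 216.9 / 0.092 = 2357.609
AUC_0→∞ = 10531.75 + 2357.609 = 12889.359 µg/L·hr

AUC = 12900 µg/L·hr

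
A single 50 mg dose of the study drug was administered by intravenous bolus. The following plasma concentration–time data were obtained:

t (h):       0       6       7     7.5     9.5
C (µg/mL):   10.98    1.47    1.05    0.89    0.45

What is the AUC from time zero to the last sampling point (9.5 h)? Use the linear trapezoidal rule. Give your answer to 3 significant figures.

AUC = 40.4 µg/mL·h

Trapezoidal AUC_0→9.5:
  [0→6]: (10.98+1.47)/2 × 6 = 37.35
  [6→7]: (1.47+1.05)/2 × 1 = 1.26
  [7→7.5]: (1.05+0.89)/2 × 0.5 = 0.485
  [7.5→9.5]: (0.89+0.45)/2 × 2 = 1.34
  Sum = 40.435 µg/mL·h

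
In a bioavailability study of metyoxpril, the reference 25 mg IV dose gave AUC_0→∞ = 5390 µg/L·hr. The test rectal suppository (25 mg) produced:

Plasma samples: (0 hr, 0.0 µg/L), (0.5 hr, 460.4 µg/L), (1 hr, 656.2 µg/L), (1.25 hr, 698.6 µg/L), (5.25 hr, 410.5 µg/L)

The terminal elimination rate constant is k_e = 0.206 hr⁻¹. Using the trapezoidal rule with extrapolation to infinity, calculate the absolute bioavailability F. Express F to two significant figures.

F = 0.89

Trapezoidal AUC_0→5.25 (rectal suppository):
  [0→0.5]: (0.0+460.4)/2 × 0.5 = 115.1
  [0.5→1]: (460.4+656.2)/2 × 0.5 = 279.15
  [1→1.25]: (656.2+698.6)/2 × 0.25 = 169.35
  [1.25→5.25]: (698.6+410.5)/2 × 4 = 2218.2
  Sum = 2781.8 µg/L·hr
Tail: C_last/k_e = 410.5/0.206 = 1992.718
AUC_0→∞ (rectal suppository) = 2781.8 + 1992.718 = 4774.518 µg/L·hr
F = (AUC_ev/D_ev)/(AUC_iv/D_iv) = (4774.518/25)/(5390/25) = 190.98072/215.6 = 0.8858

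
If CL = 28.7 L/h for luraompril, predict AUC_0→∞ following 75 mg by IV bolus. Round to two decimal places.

AUC = 2.61 mg/L·h

AUC_0→∞ = Dose_iv / CL
        = 75 / 28.7 = 2.61324 mg/L·h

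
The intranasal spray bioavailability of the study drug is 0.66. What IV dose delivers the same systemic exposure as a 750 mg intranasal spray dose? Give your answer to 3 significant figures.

D_iv = 495 mg

Systemic exposure from an extravascular dose = F × D_ev, so the equivalent IV dose is F × D_ev.
D_iv = F × D_ev = 0.66 × 750 = 495 mg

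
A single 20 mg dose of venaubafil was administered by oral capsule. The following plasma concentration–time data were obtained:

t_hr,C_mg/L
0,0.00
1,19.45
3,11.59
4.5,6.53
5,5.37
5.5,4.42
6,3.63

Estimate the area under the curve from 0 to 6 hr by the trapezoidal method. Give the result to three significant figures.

AUC = 61.8 mg/L·hr

Trapezoidal AUC_0→6:
  [0→1]: (0.00+19.45)/2 × 1 = 9.725
  [1→3]: (19.45+11.59)/2 × 2 = 31.04
  [3→4.5]: (11.59+6.53)/2 × 1.5 = 13.59
  [4.5→5]: (6.53+5.37)/2 × 0.5 = 2.975
  [5→5.5]: (5.37+4.42)/2 × 0.5 = 2.4475
  [5.5→6]: (4.42+3.63)/2 × 0.5 = 2.0125
  Sum = 61.79 mg/L·hr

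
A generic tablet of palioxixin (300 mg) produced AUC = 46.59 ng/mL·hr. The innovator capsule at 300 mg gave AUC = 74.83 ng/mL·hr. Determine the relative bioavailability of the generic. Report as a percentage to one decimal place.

F_rel = (AUC_test/D_test) / (AUC_ref/D_ref)
      = (46.59/300) / (74.83/300)
      = 0.1553 / 0.249433 = 0.6226 = 62.26%

F_rel = 62.3%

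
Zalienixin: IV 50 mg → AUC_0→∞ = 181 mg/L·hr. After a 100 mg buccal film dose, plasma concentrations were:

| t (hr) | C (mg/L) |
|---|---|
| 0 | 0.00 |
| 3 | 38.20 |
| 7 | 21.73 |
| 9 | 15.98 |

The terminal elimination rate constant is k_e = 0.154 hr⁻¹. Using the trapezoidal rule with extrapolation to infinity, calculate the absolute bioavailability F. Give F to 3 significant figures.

Trapezoidal AUC_0→9 (buccal film):
  [0→3]: (0.00+38.20)/2 × 3 = 57.3
  [3→7]: (38.20+21.73)/2 × 4 = 119.86
  [7→9]: (21.73+15.98)/2 × 2 = 37.71
  Sum = 214.87 mg/L·hr
Tail: C_last/k_e = 15.98/0.154 = 103.766
AUC_0→∞ (buccal film) = 214.87 + 103.766 = 318.636 mg/L·hr
F = (AUC_ev/D_ev)/(AUC_iv/D_iv) = (318.636/100)/(181/50) = 3.18636/3.62 = 0.8802

F = 0.880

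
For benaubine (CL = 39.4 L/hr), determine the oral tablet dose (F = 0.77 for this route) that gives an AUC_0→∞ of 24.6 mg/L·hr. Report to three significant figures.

Dose = CL × AUC_0→∞ / F
     = 39.4 × 24.6 / 0.77 = 1258.75 mg

Dose = 1260 mg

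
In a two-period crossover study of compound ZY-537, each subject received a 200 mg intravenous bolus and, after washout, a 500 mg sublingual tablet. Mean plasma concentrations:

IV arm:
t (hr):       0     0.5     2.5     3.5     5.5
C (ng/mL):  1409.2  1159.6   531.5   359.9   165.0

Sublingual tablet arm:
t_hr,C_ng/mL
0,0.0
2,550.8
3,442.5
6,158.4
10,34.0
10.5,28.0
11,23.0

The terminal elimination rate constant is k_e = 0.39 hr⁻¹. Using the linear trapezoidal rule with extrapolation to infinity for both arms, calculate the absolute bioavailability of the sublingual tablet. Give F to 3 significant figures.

Trapezoidal AUC_0→5.5 (IV):
  [0→0.5]: (1409.2+1159.6)/2 × 0.5 = 642.2
  [0.5→2.5]: (1159.6+531.5)/2 × 2 = 1691.1
  [2.5→3.5]: (531.5+359.9)/2 × 1 = 445.7
  [3.5→5.5]: (359.9+165.0)/2 × 2 = 524.9
  Sum = 3303.9 ng/mL·hr
IV tail: 165.0/0.39 = 423.077; AUC_iv,0→∞ = 3303.9 + 423.077 = 3726.977 ng/mL·hr
Trapezoidal AUC_0→11 (sublingual tablet):
  [0→2]: (0.0+550.8)/2 × 2 = 550.8
  [2→3]: (550.8+442.5)/2 × 1 = 496.65
  [3→6]: (442.5+158.4)/2 × 3 = 901.35
  [6→10]: (158.4+34.0)/2 × 4 = 384.8
  [10→10.5]: (34.0+28.0)/2 × 0.5 = 15.5
  [10.5→11]: (28.0+23.0)/2 × 0.5 = 12.75
  Sum = 2361.85 ng/mL·hr
sublingual tablet tail: 23.0/0.39 = 58.974; AUC_ev,0→∞ = 2361.85 + 58.974 = 2420.824 ng/mL·hr
F = (AUC_ev/D_ev)/(AUC_iv/D_iv) = (2420.824/500)/(3726.977/200) = 4.841648/18.634885 = 0.2598

F = 0.260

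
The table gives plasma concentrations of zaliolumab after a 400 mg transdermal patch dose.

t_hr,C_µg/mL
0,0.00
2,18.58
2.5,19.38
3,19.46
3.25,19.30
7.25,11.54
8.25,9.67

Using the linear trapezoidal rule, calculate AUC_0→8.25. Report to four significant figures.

Trapezoidal AUC_0→8.25:
  [0→2]: (0.00+18.58)/2 × 2 = 18.58
  [2→2.5]: (18.58+19.38)/2 × 0.5 = 9.49
  [2.5→3]: (19.38+19.46)/2 × 0.5 = 9.71
  [3→3.25]: (19.46+19.30)/2 × 0.25 = 4.845
  [3.25→7.25]: (19.30+11.54)/2 × 4 = 61.68
  [7.25→8.25]: (11.54+9.67)/2 × 1 = 10.605
  Sum = 114.91 µg/mL·hr

AUC = 114.9 µg/mL·hr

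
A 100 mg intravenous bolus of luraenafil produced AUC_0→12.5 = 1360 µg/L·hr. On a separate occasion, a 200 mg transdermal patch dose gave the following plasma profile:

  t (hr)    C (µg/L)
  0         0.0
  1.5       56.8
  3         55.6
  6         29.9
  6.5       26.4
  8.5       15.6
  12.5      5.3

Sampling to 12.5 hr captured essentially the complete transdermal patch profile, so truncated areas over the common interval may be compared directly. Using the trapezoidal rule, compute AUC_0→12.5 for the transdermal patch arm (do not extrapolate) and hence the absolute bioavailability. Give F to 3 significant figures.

F = 0.130

Trapezoidal AUC_0→12.5 (transdermal patch):
  [0→1.5]: (0.0+56.8)/2 × 1.5 = 42.6
  [1.5→3]: (56.8+55.6)/2 × 1.5 = 84.3
  [3→6]: (55.6+29.9)/2 × 3 = 128.25
  [6→6.5]: (29.9+26.4)/2 × 0.5 = 14.075
  [6.5→8.5]: (26.4+15.6)/2 × 2 = 42.0
  [8.5→12.5]: (15.6+5.3)/2 × 4 = 41.8
  Sum = 353.025 µg/L·hr
F = (AUC_ev/D_ev)/(AUC_iv/D_iv) = (353.025/200)/(1360/100) = 1.765125/13.6 = 0.1298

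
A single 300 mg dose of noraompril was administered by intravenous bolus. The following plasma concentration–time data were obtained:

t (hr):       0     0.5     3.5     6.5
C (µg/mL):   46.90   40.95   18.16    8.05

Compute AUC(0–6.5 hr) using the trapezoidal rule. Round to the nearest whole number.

AUC = 150 µg/mL·hr

Trapezoidal AUC_0→6.5:
  [0→0.5]: (46.90+40.95)/2 × 0.5 = 21.9625
  [0.5→3.5]: (40.95+18.16)/2 × 3 = 88.665
  [3.5→6.5]: (18.16+8.05)/2 × 3 = 39.315
  Sum = 149.9425 µg/mL·hr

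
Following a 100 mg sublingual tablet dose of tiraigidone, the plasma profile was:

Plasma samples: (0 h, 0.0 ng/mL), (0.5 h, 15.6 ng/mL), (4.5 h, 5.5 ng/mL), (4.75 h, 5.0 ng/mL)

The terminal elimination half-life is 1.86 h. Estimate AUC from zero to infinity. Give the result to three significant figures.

AUC = 60.8 ng/mL·h

Trapezoidal AUC_0→4.75:
  [0→0.5]: (0.0+15.6)/2 × 0.5 = 3.9
  [0.5→4.5]: (15.6+5.5)/2 × 4 = 42.2
  [4.5→4.75]: (5.5+5.0)/2 × 0.25 = 1.3125
  Sum = 47.4125 ng/mL·h
k_e = ln2 / t½ = 0.693147 / 1.86 = 0.3727 h^-1
Extrapolated tail: C_last / k_e = 5.0 / 0.3727 = 13.416
AUC_0→∞ = 47.4125 + 13.416 = 60.8285 ng/mL·h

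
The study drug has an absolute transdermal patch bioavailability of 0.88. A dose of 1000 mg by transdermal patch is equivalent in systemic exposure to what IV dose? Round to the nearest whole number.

D_iv = 880 mg

Systemic exposure from an extravascular dose = F × D_ev, so the equivalent IV dose is F × D_ev.
D_iv = F × D_ev = 0.88 × 1000 = 880 mg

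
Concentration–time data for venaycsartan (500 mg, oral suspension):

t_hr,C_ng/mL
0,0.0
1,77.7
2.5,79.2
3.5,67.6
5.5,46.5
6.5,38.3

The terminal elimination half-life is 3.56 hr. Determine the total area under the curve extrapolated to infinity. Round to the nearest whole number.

AUC = 583 ng/mL·hr

Trapezoidal AUC_0→6.5:
  [0→1]: (0.0+77.7)/2 × 1 = 38.85
  [1→2.5]: (77.7+79.2)/2 × 1.5 = 117.675
  [2.5→3.5]: (79.2+67.6)/2 × 1 = 73.4
  [3.5→5.5]: (67.6+46.5)/2 × 2 = 114.1
  [5.5→6.5]: (46.5+38.3)/2 × 1 = 42.4
  Sum = 386.425 ng/mL·hr
k_e = ln2 / t½ = 0.693147 / 3.56 = 0.1947 hr^-1
Extrapolated tail: C_last / k_e = 38.3 / 0.1947 = 196.713
AUC_0→∞ = 386.425 + 196.713 = 583.138 ng/mL·hr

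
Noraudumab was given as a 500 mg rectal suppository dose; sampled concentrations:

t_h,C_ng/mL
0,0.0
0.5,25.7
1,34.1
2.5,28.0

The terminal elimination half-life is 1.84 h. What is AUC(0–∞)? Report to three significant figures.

Trapezoidal AUC_0→2.5:
  [0→0.5]: (0.0+25.7)/2 × 0.5 = 6.425
  [0.5→1]: (25.7+34.1)/2 × 0.5 = 14.95
  [1→2.5]: (34.1+28.0)/2 × 1.5 = 46.575
  Sum = 67.95 ng/mL·h
k_e = ln2 / t½ = 0.693147 / 1.84 = 0.3767 h^-1
Extrapolated tail: C_last / k_e = 28.0 / 0.3767 = 74.330
AUC_0→∞ = 67.95 + 74.330 = 142.28 ng/mL·h

AUC = 142 ng/mL·h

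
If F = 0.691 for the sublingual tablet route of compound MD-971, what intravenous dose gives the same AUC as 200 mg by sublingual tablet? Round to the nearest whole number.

D_iv = 138 mg

Systemic exposure from an extravascular dose = F × D_ev, so the equivalent IV dose is F × D_ev.
D_iv = F × D_ev = 0.691 × 200 = 138.2 mg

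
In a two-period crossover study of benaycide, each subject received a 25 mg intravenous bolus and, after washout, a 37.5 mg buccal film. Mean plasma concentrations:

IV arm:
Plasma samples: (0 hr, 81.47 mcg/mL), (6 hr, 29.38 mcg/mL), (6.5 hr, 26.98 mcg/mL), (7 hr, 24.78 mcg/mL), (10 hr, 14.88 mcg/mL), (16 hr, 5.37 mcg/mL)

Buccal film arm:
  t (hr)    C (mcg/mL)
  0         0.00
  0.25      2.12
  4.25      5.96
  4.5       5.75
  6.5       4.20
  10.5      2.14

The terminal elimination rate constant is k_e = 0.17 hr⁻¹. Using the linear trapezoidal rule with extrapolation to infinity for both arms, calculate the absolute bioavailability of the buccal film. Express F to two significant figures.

Trapezoidal AUC_0→16 (IV):
  [0→6]: (81.47+29.38)/2 × 6 = 332.55
  [6→6.5]: (29.38+26.98)/2 × 0.5 = 14.09
  [6.5→7]: (26.98+24.78)/2 × 0.5 = 12.94
  [7→10]: (24.78+14.88)/2 × 3 = 59.49
  [10→16]: (14.88+5.37)/2 × 6 = 60.75
  Sum = 479.82 mcg/mL·hr
IV tail: 5.37/0.17 = 31.588; AUC_iv,0→∞ = 479.82 + 31.588 = 511.408 mcg/mL·hr
Trapezoidal AUC_0→10.5 (buccal film):
  [0→0.25]: (0.00+2.12)/2 × 0.25 = 0.265
  [0.25→4.25]: (2.12+5.96)/2 × 4 = 16.16
  [4.25→4.5]: (5.96+5.75)/2 × 0.25 = 1.46375
  [4.5→6.5]: (5.75+4.20)/2 × 2 = 9.95
  [6.5→10.5]: (4.20+2.14)/2 × 4 = 12.68
  Sum = 40.51875 mcg/mL·hr
buccal film tail: 2.14/0.17 = 12.588; AUC_ev,0→∞ = 40.51875 + 12.588 = 53.10675 mcg/mL·hr
F = (AUC_ev/D_ev)/(AUC_iv/D_iv) = (53.10675/37.5)/(511.408/25) = 1.41618/20.45632 = 0.0692

F = 0.069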